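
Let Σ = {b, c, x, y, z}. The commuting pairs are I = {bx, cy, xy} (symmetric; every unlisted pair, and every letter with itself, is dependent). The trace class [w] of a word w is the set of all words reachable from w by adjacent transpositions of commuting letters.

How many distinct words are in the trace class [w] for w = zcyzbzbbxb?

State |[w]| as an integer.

8

#0=z has no predecessor
#1=c depends on [0:z]
#2=y depends on [0:z]
#3=z depends on [1:c, 2:y]
#4=b depends on [3:z]
#5=z depends on [4:b]
#6=b depends on [5:z]
#7=b depends on [6:b]
#8=x depends on [5:z]
#9=b depends on [7:b]
sources: [0:z]
N(rest) = Σ N(rest − s) over sources s of rest; N(one piece) = 1:
  size 1 → [8]=1  [9]=1
  size 2 → [7,9]=1  [8,9]=2
  size 3 → [6,7,9]=1  [7,8,9]=3
  size 4 → [6,7,8,9]=4
  size 5 → [5,6,7,8,9]=4
  size 6 → [4,5,6,7,8,9]=4
  size 7 → [3,4,5,6,7,8,9]=4
  size 8 → [1,3,4,5,6,7,8,9]=4  [2,3,4,5,6,7,8,9]=4
  first=0(z) contributes 8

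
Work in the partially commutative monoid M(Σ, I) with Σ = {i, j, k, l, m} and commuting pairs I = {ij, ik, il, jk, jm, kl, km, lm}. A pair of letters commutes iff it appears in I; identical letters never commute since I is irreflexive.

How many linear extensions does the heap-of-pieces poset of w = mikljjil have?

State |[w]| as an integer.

piece 0:m — minimal
piece 1:i rests on {0:m}
piece 2:k — minimal
piece 3:l — minimal
piece 4:j rests on {3:l}
piece 5:j rests on {4:j}
piece 6:i rests on {1:i}
piece 7:l rests on {5:j}
minimal pieces: {0:m, 2:k, 3:l}
ways to finish when only these pieces remain (= sum over removing one remaining piece with nothing left below it):
  1 left: {2}→1  {6}→1  {7}→1
  2 left: {1,6}→1  {2,6}→2  {2,7}→2  {5,7}→1  {6,7}→2
  3 left: {0,1,6}→1  {1,2,6}→3  {1,6,7}→3  {2,5,7}→3  {2,6,7}→6  {4,5,7}→1  {5,6,7}→3
  4 left: {0,1,2,6}→4  {0,1,6,7}→4  {1,2,6,7}→12  {1,5,6,7}→6  {2,4,5,7}→4  {2,5,6,7}→12  {3,4,5,7}→1  {4,5,6,7}→4
  5 left: {0,1,2,6,7}→20  {0,1,5,6,7}→10  {1,2,5,6,7}→30  {1,4,5,6,7}→10  {2,3,4,5,7}→5  {2,4,5,6,7}→20  {3,4,5,6,7}→5
  6 left: {0,1,2,5,6,7}→60  {0,1,4,5,6,7}→20  {1,2,4,5,6,7}→60  {1,3,4,5,6,7}→15  {2,3,4,5,6,7}→30
  placing 0:m first → 105 extensions
  placing 2:k first → 35 extensions
  placing 3:l first → 140 extensions
total linear extensions = 280

280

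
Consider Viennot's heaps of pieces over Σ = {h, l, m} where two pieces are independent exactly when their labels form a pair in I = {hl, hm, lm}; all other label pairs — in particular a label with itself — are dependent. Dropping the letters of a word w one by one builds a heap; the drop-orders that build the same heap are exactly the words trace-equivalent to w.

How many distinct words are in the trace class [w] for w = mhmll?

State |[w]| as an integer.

30

drop 0:m onto floor
drop 1:h onto floor
drop 2:m onto {0:m}
drop 3:l onto floor
drop 4:l onto {3:l}
ground layer = {0:m, 1:h, 3:l}
drop-orders for the pieces not yet dropped (sum over which currently-grounded one goes next):
  1 to go: {1} 1  {2} 1  {4} 1
  2 to go: {0,2} 1  {1,2} 2  {1,4} 2  {2,4} 2  {3,4} 1
  3 to go: {0,1,2} 3  {0,2,4} 3  {1,2,4} 6  {1,3,4} 3  {2,3,4} 3
  if 0:m drops first: 12 orders
  if 1:h drops first: 6 orders
  if 3:l drops first: 12 orders
heap linearizations: 30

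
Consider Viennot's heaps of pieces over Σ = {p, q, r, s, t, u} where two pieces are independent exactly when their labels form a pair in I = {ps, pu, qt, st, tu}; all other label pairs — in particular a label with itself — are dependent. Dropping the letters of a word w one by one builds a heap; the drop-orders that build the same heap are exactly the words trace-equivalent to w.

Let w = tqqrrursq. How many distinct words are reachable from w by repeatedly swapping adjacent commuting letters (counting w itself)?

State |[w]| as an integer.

3

drop 0:t onto floor
drop 1:q onto floor
drop 2:q onto {1:q}
drop 3:r onto {0:t, 2:q}
drop 4:r onto {3:r}
drop 5:u onto {4:r}
drop 6:r onto {5:u}
drop 7:s onto {6:r}
drop 8:q onto {7:s}
ground layer = {0:t, 1:q}
drop-orders for the pieces not yet dropped (sum over which currently-grounded one goes next):
  1 to go: {8} 1
  2 to go: {7,8} 1
  3 to go: {6,7,8} 1
  4 to go: {5,6,7,8} 1
  5 to go: {4,5,6,7,8} 1
  6 to go: {3,4,5,6,7,8} 1
  7 to go: {0,3,4,5,6,7,8} 1  {2,3,4,5,6,7,8} 1
  if 0:t drops first: 1 orders
  if 1:q drops first: 2 orders
heap linearizations: 3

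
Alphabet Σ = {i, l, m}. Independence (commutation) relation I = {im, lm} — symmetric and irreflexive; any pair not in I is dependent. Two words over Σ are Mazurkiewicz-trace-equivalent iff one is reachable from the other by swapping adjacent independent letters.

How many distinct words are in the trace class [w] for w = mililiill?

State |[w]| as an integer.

piece 0:m — minimal
piece 1:i — minimal
piece 2:l rests on {1:i}
piece 3:i rests on {2:l}
piece 4:l rests on {3:i}
piece 5:i rests on {4:l}
piece 6:i rests on {5:i}
piece 7:l rests on {6:i}
piece 8:l rests on {7:l}
minimal pieces: {0:m, 1:i}
ways to finish when only these pieces remain (= sum over removing one remaining piece with nothing left below it):
  1 left: {0}→1  {8}→1
  2 left: {0,8}→2  {7,8}→1
  3 left: {0,7,8}→3  {6,7,8}→1
  4 left: {0,6,7,8}→4  {5,6,7,8}→1
  5 left: {0,5,6,7,8}→5  {4,5,6,7,8}→1
  6 left: {0,4,5,6,7,8}→6  {3,4,5,6,7,8}→1
  7 left: {0,3,4,5,6,7,8}→7  {2,3,4,5,6,7,8}→1
  placing 0:m first → 1 extensions
  placing 1:i first → 8 extensions
total linear extensions = 9

9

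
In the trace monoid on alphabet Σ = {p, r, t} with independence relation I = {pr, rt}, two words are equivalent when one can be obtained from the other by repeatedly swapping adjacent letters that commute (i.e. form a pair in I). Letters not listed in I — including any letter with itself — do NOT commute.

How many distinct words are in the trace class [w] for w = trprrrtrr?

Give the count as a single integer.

piece 0:t — minimal
piece 1:r — minimal
piece 2:p rests on {0:t}
piece 3:r rests on {1:r}
piece 4:r rests on {3:r}
piece 5:r rests on {4:r}
piece 6:t rests on {2:p}
piece 7:r rests on {5:r}
piece 8:r rests on {7:r}
minimal pieces: {0:t, 1:r}
ways to finish when only these pieces remain (= sum over removing one remaining piece with nothing left below it):
  1 left: {6}→1  {8}→1
  2 left: {2,6}→1  {6,8}→2  {7,8}→1
  3 left: {0,2,6}→1  {2,6,8}→3  {5,7,8}→1  {6,7,8}→3
  4 left: {0,2,6,8}→4  {2,6,7,8}→6  {4,5,7,8}→1  {5,6,7,8}→4
  5 left: {0,2,6,7,8}→10  {2,5,6,7,8}→10  {3,4,5,7,8}→1  {4,5,6,7,8}→5
  6 left: {0,2,5,6,7,8}→20  {1,3,4,5,7,8}→1  {2,4,5,6,7,8}→15  {3,4,5,6,7,8}→6
  7 left: {0,2,4,5,6,7,8}→35  {1,3,4,5,6,7,8}→7  {2,3,4,5,6,7,8}→21
  placing 0:t first → 28 extensions
  placing 1:r first → 56 extensions
total linear extensions = 84

84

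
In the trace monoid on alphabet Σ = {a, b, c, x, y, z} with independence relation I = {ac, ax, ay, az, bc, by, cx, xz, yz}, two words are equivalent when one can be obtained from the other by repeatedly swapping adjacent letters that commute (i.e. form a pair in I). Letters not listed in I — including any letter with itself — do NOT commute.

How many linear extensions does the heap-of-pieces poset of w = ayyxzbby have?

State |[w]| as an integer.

0(a) covers ∅
1(y) covers ∅
2(y) covers 1:y
3(x) covers 2:y
4(z) covers ∅
5(b) covers 0:a, 3:x, 4:z
6(b) covers 5:b
7(y) covers 3:x
floor of heap: 0:a, 1:y, 4:z
completions by unplaced set U, small U first (add the entries for U minus each lowest piece of U):
  |U|=1: {6}:1  {7}:1
  |U|=2: {5,6}:1  {6,7}:2
  |U|=3: {0,5,6}:1  {4,5,6}:1  {5,6,7}:3
  |U|=4: {0,4,5,6}:2  {0,5,6,7}:4  {3,5,6,7}:3  {4,5,6,7}:4
  |U|=5: {0,3,5,6,7}:7  {0,4,5,6,7}:10  {2,3,5,6,7}:3  {3,4,5,6,7}:7
  |U|=6: {0,2,3,5,6,7}:10  {0,3,4,5,6,7}:24  {1,2,3,5,6,7}:3  {2,3,4,5,6,7}:10
  start at 0(a): 13
  start at 1(y): 44
  start at 4(z): 13
sum over floor = 70

70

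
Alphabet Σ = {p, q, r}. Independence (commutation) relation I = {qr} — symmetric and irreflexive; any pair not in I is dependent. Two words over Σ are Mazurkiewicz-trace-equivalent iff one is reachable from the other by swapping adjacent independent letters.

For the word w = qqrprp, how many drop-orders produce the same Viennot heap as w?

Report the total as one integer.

3

piece 0:q — minimal
piece 1:q rests on {0:q}
piece 2:r — minimal
piece 3:p rests on {1:q, 2:r}
piece 4:r rests on {3:p}
piece 5:p rests on {4:r}
minimal pieces: {0:q, 2:r}
ways to finish when only these pieces remain (= sum over removing one remaining piece with nothing left below it):
  1 left: {5}→1
  2 left: {4,5}→1
  3 left: {3,4,5}→1
  4 left: {1,3,4,5}→1  {2,3,4,5}→1
  placing 0:q first → 2 extensions
  placing 2:r first → 1 extensions
total linear extensions = 3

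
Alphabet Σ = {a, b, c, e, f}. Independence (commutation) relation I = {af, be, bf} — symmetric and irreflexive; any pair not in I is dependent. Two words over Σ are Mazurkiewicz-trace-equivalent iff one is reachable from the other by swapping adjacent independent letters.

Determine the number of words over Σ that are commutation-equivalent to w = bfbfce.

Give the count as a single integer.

6

drop 0:b onto floor
drop 1:f onto floor
drop 2:b onto {0:b}
drop 3:f onto {1:f}
drop 4:c onto {2:b, 3:f}
drop 5:e onto {4:c}
ground layer = {0:b, 1:f}
drop-orders for the pieces not yet dropped (sum over which currently-grounded one goes next):
  1 to go: {5} 1
  2 to go: {4,5} 1
  3 to go: {2,4,5} 1  {3,4,5} 1
  4 to go: {0,2,4,5} 1  {1,3,4,5} 1  {2,3,4,5} 2
  if 0:b drops first: 3 orders
  if 1:f drops first: 3 orders
heap linearizations: 6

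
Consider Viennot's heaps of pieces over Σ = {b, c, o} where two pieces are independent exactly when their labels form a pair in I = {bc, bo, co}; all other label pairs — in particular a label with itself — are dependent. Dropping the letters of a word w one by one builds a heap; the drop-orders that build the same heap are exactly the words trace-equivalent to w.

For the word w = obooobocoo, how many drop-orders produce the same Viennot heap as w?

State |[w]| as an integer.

360

drop 0:o onto floor
drop 1:b onto floor
drop 2:o onto {0:o}
drop 3:o onto {2:o}
drop 4:o onto {3:o}
drop 5:b onto {1:b}
drop 6:o onto {4:o}
drop 7:c onto floor
drop 8:o onto {6:o}
drop 9:o onto {8:o}
ground layer = {0:o, 1:b, 7:c}
drop-orders for the pieces not yet dropped (sum over which currently-grounded one goes next):
  1 to go: {5} 1  {7} 1  {9} 1
  2 to go: {1,5} 1  {5,7} 2  {5,9} 2  {7,9} 2  {8,9} 1
  3 to go: {1,5,7} 3  {1,5,9} 3  {5,7,9} 6  {5,8,9} 3  {6,8,9} 1  {7,8,9} 3
  4 to go: {1,5,7,9} 12  {1,5,8,9} 6  {4,6,8,9} 1  {5,6,8,9} 4  {5,7,8,9} 12  {6,7,8,9} 4
  5 to go: {1,5,6,8,9} 10  {1,5,7,8,9} 30  {3,4,6,8,9} 1  {4,5,6,8,9} 5  {4,6,7,8,9} 5  {5,6,7,8,9} 20
  6 to go: {1,4,5,6,8,9} 15  {1,5,6,7,8,9} 60  {2,3,4,6,8,9} 1  {3,4,5,6,8,9} 6  {3,4,6,7,8,9} 6  {4,5,6,7,8,9} 30
  7 to go: {0,2,3,4,6,8,9} 1  {1,3,4,5,6,8,9} 21  {1,4,5,6,7,8,9} 105  {2,3,4,5,6,8,9} 7  {2,3,4,6,7,8,9} 7  {3,4,5,6,7,8,9} 42
  8 to go: {0,2,3,4,5,6,8,9} 8  {0,2,3,4,6,7,8,9} 8  {1,2,3,4,5,6,8,9} 28  {1,3,4,5,6,7,8,9} 168  {2,3,4,5,6,7,8,9} 56
  if 0:o drops first: 252 orders
  if 1:b drops first: 72 orders
  if 7:c drops first: 36 orders
heap linearizations: 360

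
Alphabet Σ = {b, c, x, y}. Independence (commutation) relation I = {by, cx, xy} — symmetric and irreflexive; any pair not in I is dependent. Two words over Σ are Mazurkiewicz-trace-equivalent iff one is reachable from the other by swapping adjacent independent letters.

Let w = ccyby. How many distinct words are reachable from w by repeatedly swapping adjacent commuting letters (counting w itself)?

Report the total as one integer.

drop 0:c onto floor
drop 1:c onto {0:c}
drop 2:y onto {1:c}
drop 3:b onto {1:c}
drop 4:y onto {2:y}
ground layer = {0:c}
drop-orders for the pieces not yet dropped (sum over which currently-grounded one goes next):
  1 to go: {3} 1  {4} 1
  2 to go: {2,4} 1  {3,4} 2
  3 to go: {2,3,4} 3
  if 0:c drops first: 3 orders

3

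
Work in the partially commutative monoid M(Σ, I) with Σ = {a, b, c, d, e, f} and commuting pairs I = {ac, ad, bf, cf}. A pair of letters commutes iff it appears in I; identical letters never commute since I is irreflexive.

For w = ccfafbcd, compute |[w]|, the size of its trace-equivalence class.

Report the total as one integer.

drop 0:c onto floor
drop 1:c onto {0:c}
drop 2:f onto floor
drop 3:a onto {2:f}
drop 4:f onto {3:a}
drop 5:b onto {1:c, 3:a}
drop 6:c onto {5:b}
drop 7:d onto {4:f, 6:c}
ground layer = {0:c, 2:f}
drop-orders for the pieces not yet dropped (sum over which currently-grounded one goes next):
  1 to go: {7} 1
  2 to go: {4,7} 1  {6,7} 1
  3 to go: {4,6,7} 2  {5,6,7} 1
  4 to go: {1,5,6,7} 1  {4,5,6,7} 3
  5 to go: {0,1,5,6,7} 1  {1,4,5,6,7} 4  {3,4,5,6,7} 3
  6 to go: {0,1,4,5,6,7} 5  {1,3,4,5,6,7} 7  {2,3,4,5,6,7} 3
  if 0:c drops first: 10 orders
  if 2:f drops first: 12 orders
heap linearizations: 22

22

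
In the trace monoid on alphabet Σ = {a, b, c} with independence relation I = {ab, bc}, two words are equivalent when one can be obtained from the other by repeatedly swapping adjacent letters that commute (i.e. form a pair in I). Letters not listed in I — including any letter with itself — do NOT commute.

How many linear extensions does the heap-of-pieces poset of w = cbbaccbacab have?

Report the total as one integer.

330

drop 0:c onto floor
drop 1:b onto floor
drop 2:b onto {1:b}
drop 3:a onto {0:c}
drop 4:c onto {3:a}
drop 5:c onto {4:c}
drop 6:b onto {2:b}
drop 7:a onto {5:c}
drop 8:c onto {7:a}
drop 9:a onto {8:c}
drop 10:b onto {6:b}
ground layer = {0:c, 1:b}
drop-orders for the pieces not yet dropped (sum over which currently-grounded one goes next):
  1 to go: {9} 1  {10} 1
  2 to go: {6,10} 1  {8,9} 1  {9,10} 2
  3 to go: {2,6,10} 1  {6,9,10} 3  {7,8,9} 1  {8,9,10} 3
  4 to go: {1,2,6,10} 1  {2,6,9,10} 4  {5,7,8,9} 1  {6,8,9,10} 6  {7,8,9,10} 4
  5 to go: {1,2,6,9,10} 5  {2,6,8,9,10} 10  {4,5,7,8,9} 1  {5,7,8,9,10} 5  {6,7,8,9,10} 10
  6 to go: {1,2,6,8,9,10} 15  {2,6,7,8,9,10} 20  {3,4,5,7,8,9} 1  {4,5,7,8,9,10} 6  {5,6,7,8,9,10} 15
  7 to go: {0,3,4,5,7,8,9} 1  {1,2,6,7,8,9,10} 35  {2,5,6,7,8,9,10} 35  {3,4,5,7,8,9,10} 7  {4,5,6,7,8,9,10} 21
  8 to go: {0,3,4,5,7,8,9,10} 8  {1,2,5,6,7,8,9,10} 70  {2,4,5,6,7,8,9,10} 56  {3,4,5,6,7,8,9,10} 28
  9 to go: {0,3,4,5,6,7,8,9,10} 36  {1,2,4,5,6,7,8,9,10} 126  {2,3,4,5,6,7,8,9,10} 84
  if 0:c drops first: 210 orders
  if 1:b drops first: 120 orders
heap linearizations: 330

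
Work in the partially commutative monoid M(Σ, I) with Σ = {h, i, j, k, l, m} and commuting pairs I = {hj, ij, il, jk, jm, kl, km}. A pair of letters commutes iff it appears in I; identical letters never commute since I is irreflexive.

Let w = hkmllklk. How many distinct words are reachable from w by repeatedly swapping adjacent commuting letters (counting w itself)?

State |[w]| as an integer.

0(h) covers ∅
1(k) covers 0:h
2(m) covers 0:h
3(l) covers 2:m
4(l) covers 3:l
5(k) covers 1:k
6(l) covers 4:l
7(k) covers 5:k
floor of heap: 0:h
completions by unplaced set U, small U first (add the entries for U minus each lowest piece of U):
  |U|=1: {6}:1  {7}:1
  |U|=2: {4,6}:1  {5,7}:1  {6,7}:2
  |U|=3: {1,5,7}:1  {3,4,6}:1  {4,6,7}:3  {5,6,7}:3
  |U|=4: {1,5,6,7}:4  {2,3,4,6}:1  {3,4,6,7}:4  {4,5,6,7}:6
  |U|=5: {1,4,5,6,7}:10  {2,3,4,6,7}:5  {3,4,5,6,7}:10
  |U|=6: {1,3,4,5,6,7}:20  {2,3,4,5,6,7}:15
  start at 0(h): 35

35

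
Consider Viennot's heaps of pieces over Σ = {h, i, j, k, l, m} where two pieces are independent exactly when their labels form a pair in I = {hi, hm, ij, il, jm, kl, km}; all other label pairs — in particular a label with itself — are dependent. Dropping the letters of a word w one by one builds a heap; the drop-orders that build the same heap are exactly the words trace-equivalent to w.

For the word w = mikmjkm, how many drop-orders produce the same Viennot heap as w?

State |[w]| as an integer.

piece 0:m — minimal
piece 1:i rests on {0:m}
piece 2:k rests on {1:i}
piece 3:m rests on {1:i}
piece 4:j rests on {2:k}
piece 5:k rests on {4:j}
piece 6:m rests on {3:m}
minimal pieces: {0:m}
ways to finish when only these pieces remain (= sum over removing one remaining piece with nothing left below it):
  1 left: {5}→1  {6}→1
  2 left: {3,6}→1  {4,5}→1  {5,6}→2
  3 left: {2,4,5}→1  {3,5,6}→3  {4,5,6}→3
  4 left: {2,4,5,6}→4  {3,4,5,6}→6
  5 left: {2,3,4,5,6}→10
  placing 0:m first → 10 extensions

10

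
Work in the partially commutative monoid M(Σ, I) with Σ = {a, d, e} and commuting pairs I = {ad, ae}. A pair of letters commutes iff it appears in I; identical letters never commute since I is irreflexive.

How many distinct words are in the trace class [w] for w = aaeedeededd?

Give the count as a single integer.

55

0(a) covers ∅
1(a) covers 0:a
2(e) covers ∅
3(e) covers 2:e
4(d) covers 3:e
5(e) covers 4:d
6(e) covers 5:e
7(d) covers 6:e
8(e) covers 7:d
9(d) covers 8:e
10(d) covers 9:d
floor of heap: 0:a, 2:e
completions by unplaced set U, small U first (add the entries for U minus each lowest piece of U):
  |U|=1: {1}:1  {10}:1
  |U|=2: {0,1}:1  {1,10}:2  {9,10}:1
  |U|=3: {0,1,10}:3  {1,9,10}:3  {8,9,10}:1
  |U|=4: {0,1,9,10}:6  {1,8,9,10}:4  {7,8,9,10}:1
  |U|=5: {0,1,8,9,10}:10  {1,7,8,9,10}:5  {6,7,8,9,10}:1
  |U|=6: {0,1,7,8,9,10}:15  {1,6,7,8,9,10}:6  {5,6,7,8,9,10}:1
  |U|=7: {0,1,6,7,8,9,10}:21  {1,5,6,7,8,9,10}:7  {4,5,6,7,8,9,10}:1
  |U|=8: {0,1,5,6,7,8,9,10}:28  {1,4,5,6,7,8,9,10}:8  {3,4,5,6,7,8,9,10}:1
  |U|=9: {0,1,4,5,6,7,8,9,10}:36  {1,3,4,5,6,7,8,9,10}:9  {2,3,4,5,6,7,8,9,10}:1
  start at 0(a): 10
  start at 2(e): 45
sum over floor = 55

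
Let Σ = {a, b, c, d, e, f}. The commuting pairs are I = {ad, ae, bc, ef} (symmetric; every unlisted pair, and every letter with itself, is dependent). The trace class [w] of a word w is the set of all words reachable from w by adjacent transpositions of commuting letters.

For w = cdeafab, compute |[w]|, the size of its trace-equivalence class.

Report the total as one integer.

7

0(c) covers ∅
1(d) covers 0:c
2(e) covers 1:d
3(a) covers 0:c
4(f) covers 1:d, 3:a
5(a) covers 4:f
6(b) covers 2:e, 5:a
floor of heap: 0:c
completions by unplaced set U, small U first (add the entries for U minus each lowest piece of U):
  |U|=1: {6}:1
  |U|=2: {2,6}:1  {5,6}:1
  |U|=3: {2,5,6}:2  {4,5,6}:1
  |U|=4: {2,4,5,6}:3  {3,4,5,6}:1
  |U|=5: {1,2,4,5,6}:3  {2,3,4,5,6}:4
  start at 0(c): 7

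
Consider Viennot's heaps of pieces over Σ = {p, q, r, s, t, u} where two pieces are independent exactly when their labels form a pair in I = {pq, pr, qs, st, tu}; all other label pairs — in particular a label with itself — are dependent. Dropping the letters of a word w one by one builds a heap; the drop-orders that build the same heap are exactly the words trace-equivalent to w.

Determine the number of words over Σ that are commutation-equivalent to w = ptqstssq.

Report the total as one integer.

35

piece 0:p — minimal
piece 1:t rests on {0:p}
piece 2:q rests on {1:t}
piece 3:s rests on {0:p}
piece 4:t rests on {2:q}
piece 5:s rests on {3:s}
piece 6:s rests on {5:s}
piece 7:q rests on {4:t}
minimal pieces: {0:p}
ways to finish when only these pieces remain (= sum over removing one remaining piece with nothing left below it):
  1 left: {6}→1  {7}→1
  2 left: {4,7}→1  {5,6}→1  {6,7}→2
  3 left: {2,4,7}→1  {3,5,6}→1  {4,6,7}→3  {5,6,7}→3
  4 left: {1,2,4,7}→1  {2,4,6,7}→4  {3,5,6,7}→4  {4,5,6,7}→6
  5 left: {1,2,4,6,7}→5  {2,4,5,6,7}→10  {3,4,5,6,7}→10
  6 left: {1,2,4,5,6,7}→15  {2,3,4,5,6,7}→20
  placing 0:p first → 35 extensions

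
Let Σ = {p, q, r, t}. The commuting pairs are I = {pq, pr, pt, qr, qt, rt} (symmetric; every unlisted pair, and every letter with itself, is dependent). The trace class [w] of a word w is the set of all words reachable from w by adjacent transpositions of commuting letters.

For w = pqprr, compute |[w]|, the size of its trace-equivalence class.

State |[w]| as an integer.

0(p) covers ∅
1(q) covers ∅
2(p) covers 0:p
3(r) covers ∅
4(r) covers 3:r
floor of heap: 0:p, 1:q, 3:r
completions by unplaced set U, small U first (add the entries for U minus each lowest piece of U):
  |U|=1: {1}:1  {2}:1  {4}:1
  |U|=2: {0,2}:1  {1,2}:2  {1,4}:2  {2,4}:2  {3,4}:1
  |U|=3: {0,1,2}:3  {0,2,4}:3  {1,2,4}:6  {1,3,4}:3  {2,3,4}:3
  start at 0(p): 12
  start at 1(q): 6
  start at 3(r): 12
sum over floor = 30

30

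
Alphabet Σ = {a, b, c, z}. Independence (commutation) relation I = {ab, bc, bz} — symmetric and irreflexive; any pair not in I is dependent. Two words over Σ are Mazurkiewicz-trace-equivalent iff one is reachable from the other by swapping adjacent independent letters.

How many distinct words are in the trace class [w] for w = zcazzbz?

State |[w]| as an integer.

7

piece 0:z — minimal
piece 1:c rests on {0:z}
piece 2:a rests on {1:c}
piece 3:z rests on {2:a}
piece 4:z rests on {3:z}
piece 5:b — minimal
piece 6:z rests on {4:z}
minimal pieces: {0:z, 5:b}
ways to finish when only these pieces remain (= sum over removing one remaining piece with nothing left below it):
  1 left: {5}→1  {6}→1
  2 left: {4,6}→1  {5,6}→2
  3 left: {3,4,6}→1  {4,5,6}→3
  4 left: {2,3,4,6}→1  {3,4,5,6}→4
  5 left: {1,2,3,4,6}→1  {2,3,4,5,6}→5
  placing 0:z first → 6 extensions
  placing 5:b first → 1 extensions
total linear extensions = 7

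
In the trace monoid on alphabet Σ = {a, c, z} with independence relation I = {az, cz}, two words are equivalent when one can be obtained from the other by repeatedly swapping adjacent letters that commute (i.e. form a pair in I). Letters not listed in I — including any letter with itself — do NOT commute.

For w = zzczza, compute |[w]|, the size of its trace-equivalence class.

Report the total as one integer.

15

0(z) covers ∅
1(z) covers 0:z
2(c) covers ∅
3(z) covers 1:z
4(z) covers 3:z
5(a) covers 2:c
floor of heap: 0:z, 2:c
completions by unplaced set U, small U first (add the entries for U minus each lowest piece of U):
  |U|=1: {4}:1  {5}:1
  |U|=2: {2,5}:1  {3,4}:1  {4,5}:2
  |U|=3: {1,3,4}:1  {2,4,5}:3  {3,4,5}:3
  |U|=4: {0,1,3,4}:1  {1,3,4,5}:4  {2,3,4,5}:6
  start at 0(z): 10
  start at 2(c): 5
sum over floor = 15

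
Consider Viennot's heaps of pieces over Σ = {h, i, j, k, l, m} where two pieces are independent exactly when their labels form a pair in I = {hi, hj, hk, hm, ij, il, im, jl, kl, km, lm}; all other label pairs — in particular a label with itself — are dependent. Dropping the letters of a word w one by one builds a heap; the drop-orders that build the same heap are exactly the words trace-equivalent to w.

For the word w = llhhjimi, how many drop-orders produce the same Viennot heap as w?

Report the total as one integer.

piece 0:l — minimal
piece 1:l rests on {0:l}
piece 2:h rests on {1:l}
piece 3:h rests on {2:h}
piece 4:j — minimal
piece 5:i — minimal
piece 6:m rests on {4:j}
piece 7:i rests on {5:i}
minimal pieces: {0:l, 4:j, 5:i}
ways to finish when only these pieces remain (= sum over removing one remaining piece with nothing left below it):
  1 left: {3}→1  {6}→1  {7}→1
  2 left: {2,3}→1  {3,6}→2  {3,7}→2  {4,6}→1  {5,7}→1  {6,7}→2
  3 left: {1,2,3}→1  {2,3,6}→3  {2,3,7}→3  {3,4,6}→3  {3,5,7}→3  {3,6,7}→6  {4,6,7}→3  {5,6,7}→3
  4 left: {0,1,2,3}→1  {1,2,3,6}→4  {1,2,3,7}→4  {2,3,4,6}→6  {2,3,5,7}→6  {2,3,6,7}→12  {3,4,6,7}→12  {3,5,6,7}→12  {4,5,6,7}→6
  5 left: {0,1,2,3,6}→5  {0,1,2,3,7}→5  {1,2,3,4,6}→10  {1,2,3,5,7}→10  {1,2,3,6,7}→20  {2,3,4,6,7}→30  {2,3,5,6,7}→30  {3,4,5,6,7}→30
  6 left: {0,1,2,3,4,6}→15  {0,1,2,3,5,7}→15  {0,1,2,3,6,7}→30  {1,2,3,4,6,7}→60  {1,2,3,5,6,7}→60  {2,3,4,5,6,7}→90
  placing 0:l first → 210 extensions
  placing 4:j first → 105 extensions
  placing 5:i first → 105 extensions
total linear extensions = 420

420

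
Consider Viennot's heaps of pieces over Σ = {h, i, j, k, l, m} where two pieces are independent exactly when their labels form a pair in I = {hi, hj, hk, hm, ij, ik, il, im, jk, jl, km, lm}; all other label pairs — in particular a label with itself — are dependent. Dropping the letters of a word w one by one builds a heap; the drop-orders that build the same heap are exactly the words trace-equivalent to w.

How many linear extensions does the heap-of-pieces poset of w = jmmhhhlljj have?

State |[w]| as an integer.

252

piece 0:j — minimal
piece 1:m rests on {0:j}
piece 2:m rests on {1:m}
piece 3:h — minimal
piece 4:h rests on {3:h}
piece 5:h rests on {4:h}
piece 6:l rests on {5:h}
piece 7:l rests on {6:l}
piece 8:j rests on {2:m}
piece 9:j rests on {8:j}
minimal pieces: {0:j, 3:h}
ways to finish when only these pieces remain (= sum over removing one remaining piece with nothing left below it):
  1 left: {7}→1  {9}→1
  2 left: {6,7}→1  {7,9}→2  {8,9}→1
  3 left: {2,8,9}→1  {5,6,7}→1  {6,7,9}→3  {7,8,9}→3
  4 left: {1,2,8,9}→1  {2,7,8,9}→4  {4,5,6,7}→1  {5,6,7,9}→4  {6,7,8,9}→6
  5 left: {0,1,2,8,9}→1  {1,2,7,8,9}→5  {2,6,7,8,9}→10  {3,4,5,6,7}→1  {4,5,6,7,9}→5  {5,6,7,8,9}→10
  6 left: {0,1,2,7,8,9}→6  {1,2,6,7,8,9}→15  {2,5,6,7,8,9}→20  {3,4,5,6,7,9}→6  {4,5,6,7,8,9}→15
  7 left: {0,1,2,6,7,8,9}→21  {1,2,5,6,7,8,9}→35  {2,4,5,6,7,8,9}→35  {3,4,5,6,7,8,9}→21
  8 left: {0,1,2,5,6,7,8,9}→56  {1,2,4,5,6,7,8,9}→70  {2,3,4,5,6,7,8,9}→56
  placing 0:j first → 126 extensions
  placing 3:h first → 126 extensions
total linear extensions = 252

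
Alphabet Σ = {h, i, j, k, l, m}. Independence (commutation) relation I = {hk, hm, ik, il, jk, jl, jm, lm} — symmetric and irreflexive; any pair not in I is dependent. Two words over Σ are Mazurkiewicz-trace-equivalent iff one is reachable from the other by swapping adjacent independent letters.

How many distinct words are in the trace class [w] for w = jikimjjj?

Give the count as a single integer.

22

#0=j has no predecessor
#1=i depends on [0:j]
#2=k has no predecessor
#3=i depends on [1:i]
#4=m depends on [2:k, 3:i]
#5=j depends on [3:i]
#6=j depends on [5:j]
#7=j depends on [6:j]
sources: [0:j, 2:k]
N(rest) = Σ N(rest − s) over sources s of rest; N(one piece) = 1:
  size 1 → [4]=1  [7]=1
  size 2 → [2,4]=1  [4,7]=2  [6,7]=1
  size 3 → [2,4,7]=3  [4,6,7]=3  [5,6,7]=1
  size 4 → [2,4,6,7]=6  [4,5,6,7]=4
  size 5 → [2,4,5,6,7]=10  [3,4,5,6,7]=4
  size 6 → [1,3,4,5,6,7]=4  [2,3,4,5,6,7]=14
  first=0(j) contributes 18
  first=2(k) contributes 4
|[w]| = 22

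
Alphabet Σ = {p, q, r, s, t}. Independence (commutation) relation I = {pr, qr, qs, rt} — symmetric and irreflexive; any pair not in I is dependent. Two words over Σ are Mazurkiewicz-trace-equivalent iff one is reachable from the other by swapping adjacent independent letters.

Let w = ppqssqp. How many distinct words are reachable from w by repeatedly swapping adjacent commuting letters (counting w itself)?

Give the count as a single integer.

6

drop 0:p onto floor
drop 1:p onto {0:p}
drop 2:q onto {1:p}
drop 3:s onto {1:p}
drop 4:s onto {3:s}
drop 5:q onto {2:q}
drop 6:p onto {4:s, 5:q}
ground layer = {0:p}
drop-orders for the pieces not yet dropped (sum over which currently-grounded one goes next):
  1 to go: {6} 1
  2 to go: {4,6} 1  {5,6} 1
  3 to go: {2,5,6} 1  {3,4,6} 1  {4,5,6} 2
  4 to go: {2,4,5,6} 3  {3,4,5,6} 3
  5 to go: {2,3,4,5,6} 6
  if 0:p drops first: 6 orders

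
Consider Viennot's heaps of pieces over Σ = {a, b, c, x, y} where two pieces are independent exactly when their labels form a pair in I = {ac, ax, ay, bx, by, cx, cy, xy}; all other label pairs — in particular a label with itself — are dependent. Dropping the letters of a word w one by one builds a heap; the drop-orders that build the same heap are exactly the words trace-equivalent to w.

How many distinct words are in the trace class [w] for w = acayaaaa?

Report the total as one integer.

0(a) covers ∅
1(c) covers ∅
2(a) covers 0:a
3(y) covers ∅
4(a) covers 2:a
5(a) covers 4:a
6(a) covers 5:a
7(a) covers 6:a
floor of heap: 0:a, 1:c, 3:y
completions by unplaced set U, small U first (add the entries for U minus each lowest piece of U):
  |U|=1: {1}:1  {3}:1  {7}:1
  |U|=2: {1,3}:2  {1,7}:2  {3,7}:2  {6,7}:1
  |U|=3: {1,3,7}:6  {1,6,7}:3  {3,6,7}:3  {5,6,7}:1
  |U|=4: {1,3,6,7}:12  {1,5,6,7}:4  {3,5,6,7}:4  {4,5,6,7}:1
  |U|=5: {1,3,5,6,7}:20  {1,4,5,6,7}:5  {2,4,5,6,7}:1  {3,4,5,6,7}:5
  |U|=6: {0,2,4,5,6,7}:1  {1,2,4,5,6,7}:6  {1,3,4,5,6,7}:30  {2,3,4,5,6,7}:6
  start at 0(a): 42
  start at 1(c): 7
  start at 3(y): 7
sum over floor = 56

56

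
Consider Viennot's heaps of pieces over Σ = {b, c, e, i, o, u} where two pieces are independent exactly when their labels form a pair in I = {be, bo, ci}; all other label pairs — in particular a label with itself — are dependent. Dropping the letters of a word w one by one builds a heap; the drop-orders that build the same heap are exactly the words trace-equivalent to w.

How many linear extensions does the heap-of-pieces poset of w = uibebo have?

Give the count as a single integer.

0(u) covers ∅
1(i) covers 0:u
2(b) covers 1:i
3(e) covers 1:i
4(b) covers 2:b
5(o) covers 3:e
floor of heap: 0:u
completions by unplaced set U, small U first (add the entries for U minus each lowest piece of U):
  |U|=1: {4}:1  {5}:1
  |U|=2: {2,4}:1  {3,5}:1  {4,5}:2
  |U|=3: {2,4,5}:3  {3,4,5}:3
  |U|=4: {2,3,4,5}:6
  start at 0(u): 6

6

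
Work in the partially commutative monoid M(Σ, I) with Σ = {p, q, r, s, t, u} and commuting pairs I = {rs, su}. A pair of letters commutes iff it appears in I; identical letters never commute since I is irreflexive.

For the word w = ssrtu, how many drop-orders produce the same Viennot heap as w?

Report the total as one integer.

3

#0=s has no predecessor
#1=s depends on [0:s]
#2=r has no predecessor
#3=t depends on [1:s, 2:r]
#4=u depends on [3:t]
sources: [0:s, 2:r]
N(rest) = Σ N(rest − s) over sources s of rest; N(one piece) = 1:
  size 1 → [4]=1
  size 2 → [3,4]=1
  size 3 → [1,3,4]=1  [2,3,4]=1
  first=0(s) contributes 2
  first=2(r) contributes 1
|[w]| = 3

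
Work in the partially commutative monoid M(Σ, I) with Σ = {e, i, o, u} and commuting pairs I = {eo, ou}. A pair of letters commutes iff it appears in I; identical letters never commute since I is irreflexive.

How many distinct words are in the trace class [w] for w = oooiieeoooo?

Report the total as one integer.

15

0(o) covers ∅
1(o) covers 0:o
2(o) covers 1:o
3(i) covers 2:o
4(i) covers 3:i
5(e) covers 4:i
6(e) covers 5:e
7(o) covers 4:i
8(o) covers 7:o
9(o) covers 8:o
10(o) covers 9:o
floor of heap: 0:o
completions by unplaced set U, small U first (add the entries for U minus each lowest piece of U):
  |U|=1: {6}:1  {10}:1
  |U|=2: {5,6}:1  {6,10}:2  {9,10}:1
  |U|=3: {5,6,10}:3  {6,9,10}:3  {8,9,10}:1
  |U|=4: {5,6,9,10}:6  {6,8,9,10}:4  {7,8,9,10}:1
  |U|=5: {5,6,8,9,10}:10  {6,7,8,9,10}:5
  |U|=6: {5,6,7,8,9,10}:15
  |U|=7: {4,5,6,7,8,9,10}:15
  |U|=8: {3,4,5,6,7,8,9,10}:15
  |U|=9: {2,3,4,5,6,7,8,9,10}:15
  start at 0(o): 15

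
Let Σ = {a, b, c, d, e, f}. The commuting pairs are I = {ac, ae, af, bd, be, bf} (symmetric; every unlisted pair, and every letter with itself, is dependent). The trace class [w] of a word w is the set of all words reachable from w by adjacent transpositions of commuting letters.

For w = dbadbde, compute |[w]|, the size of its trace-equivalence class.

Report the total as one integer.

drop 0:d onto floor
drop 1:b onto floor
drop 2:a onto {0:d, 1:b}
drop 3:d onto {2:a}
drop 4:b onto {2:a}
drop 5:d onto {3:d}
drop 6:e onto {5:d}
ground layer = {0:d, 1:b}
drop-orders for the pieces not yet dropped (sum over which currently-grounded one goes next):
  1 to go: {4} 1  {6} 1
  2 to go: {4,6} 2  {5,6} 1
  3 to go: {3,5,6} 1  {4,5,6} 3
  4 to go: {3,4,5,6} 4
  5 to go: {2,3,4,5,6} 4
  if 0:d drops first: 4 orders
  if 1:b drops first: 4 orders
heap linearizations: 8

8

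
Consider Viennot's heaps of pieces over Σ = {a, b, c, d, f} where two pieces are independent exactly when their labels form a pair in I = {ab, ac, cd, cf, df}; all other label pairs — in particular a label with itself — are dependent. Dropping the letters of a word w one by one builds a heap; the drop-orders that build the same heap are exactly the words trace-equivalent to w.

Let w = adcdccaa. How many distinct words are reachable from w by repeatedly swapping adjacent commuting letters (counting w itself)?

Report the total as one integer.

#0=a has no predecessor
#1=d depends on [0:a]
#2=c has no predecessor
#3=d depends on [1:d]
#4=c depends on [2:c]
#5=c depends on [4:c]
#6=a depends on [3:d]
#7=a depends on [6:a]
sources: [0:a, 2:c]
N(rest) = Σ N(rest − s) over sources s of rest; N(one piece) = 1:
  size 1 → [5]=1  [7]=1
  size 2 → [4,5]=1  [5,7]=2  [6,7]=1
  size 3 → [2,4,5]=1  [3,6,7]=1  [4,5,7]=3  [5,6,7]=3
  size 4 → [1,3,6,7]=1  [2,4,5,7]=4  [3,5,6,7]=4  [4,5,6,7]=6
  size 5 → [0,1,3,6,7]=1  [1,3,5,6,7]=5  [2,4,5,6,7]=10  [3,4,5,6,7]=10
  size 6 → [0,1,3,5,6,7]=6  [1,3,4,5,6,7]=15  [2,3,4,5,6,7]=20
  first=0(a) contributes 35
  first=2(c) contributes 21
|[w]| = 56

56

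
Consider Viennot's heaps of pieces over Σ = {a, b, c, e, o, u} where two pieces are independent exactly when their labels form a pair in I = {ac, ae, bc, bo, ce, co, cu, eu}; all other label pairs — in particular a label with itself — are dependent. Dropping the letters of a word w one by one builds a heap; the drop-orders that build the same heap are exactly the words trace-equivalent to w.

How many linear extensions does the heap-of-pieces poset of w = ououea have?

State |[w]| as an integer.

piece 0:o — minimal
piece 1:u rests on {0:o}
piece 2:o rests on {1:u}
piece 3:u rests on {2:o}
piece 4:e rests on {2:o}
piece 5:a rests on {3:u}
minimal pieces: {0:o}
ways to finish when only these pieces remain (= sum over removing one remaining piece with nothing left below it):
  1 left: {4}→1  {5}→1
  2 left: {3,5}→1  {4,5}→2
  3 left: {3,4,5}→3
  4 left: {2,3,4,5}→3
  placing 0:o first → 3 extensions

3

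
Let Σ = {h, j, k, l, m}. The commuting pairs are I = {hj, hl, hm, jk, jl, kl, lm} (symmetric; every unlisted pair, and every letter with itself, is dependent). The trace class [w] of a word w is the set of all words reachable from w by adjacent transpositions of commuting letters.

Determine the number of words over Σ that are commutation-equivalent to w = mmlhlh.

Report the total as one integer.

piece 0:m — minimal
piece 1:m rests on {0:m}
piece 2:l — minimal
piece 3:h — minimal
piece 4:l rests on {2:l}
piece 5:h rests on {3:h}
minimal pieces: {0:m, 2:l, 3:h}
ways to finish when only these pieces remain (= sum over removing one remaining piece with nothing left below it):
  1 left: {1}→1  {4}→1  {5}→1
  2 left: {0,1}→1  {1,4}→2  {1,5}→2  {2,4}→1  {3,5}→1  {4,5}→2
  3 left: {0,1,4}→3  {0,1,5}→3  {1,2,4}→3  {1,3,5}→3  {1,4,5}→6  {2,4,5}→3  {3,4,5}→3
  4 left: {0,1,2,4}→6  {0,1,3,5}→6  {0,1,4,5}→12  {1,2,4,5}→12  {1,3,4,5}→12  {2,3,4,5}→6
  placing 0:m first → 30 extensions
  placing 2:l first → 30 extensions
  placing 3:h first → 30 extensions
total linear extensions = 90

90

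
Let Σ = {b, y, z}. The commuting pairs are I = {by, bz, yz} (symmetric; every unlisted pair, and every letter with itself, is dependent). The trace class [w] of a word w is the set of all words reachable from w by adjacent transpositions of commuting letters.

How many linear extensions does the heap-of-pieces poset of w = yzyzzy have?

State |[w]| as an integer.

20

#0=y has no predecessor
#1=z has no predecessor
#2=y depends on [0:y]
#3=z depends on [1:z]
#4=z depends on [3:z]
#5=y depends on [2:y]
sources: [0:y, 1:z]
N(rest) = Σ N(rest − s) over sources s of rest; N(one piece) = 1:
  size 1 → [4]=1  [5]=1
  size 2 → [2,5]=1  [3,4]=1  [4,5]=2
  size 3 → [0,2,5]=1  [1,3,4]=1  [2,4,5]=3  [3,4,5]=3
  size 4 → [0,2,4,5]=4  [1,3,4,5]=4  [2,3,4,5]=6
  first=0(y) contributes 10
  first=1(z) contributes 10
|[w]| = 20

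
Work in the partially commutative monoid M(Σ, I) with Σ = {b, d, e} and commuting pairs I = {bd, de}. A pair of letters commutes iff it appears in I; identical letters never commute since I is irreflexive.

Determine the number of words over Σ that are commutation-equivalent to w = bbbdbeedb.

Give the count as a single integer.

36

#0=b has no predecessor
#1=b depends on [0:b]
#2=b depends on [1:b]
#3=d has no predecessor
#4=b depends on [2:b]
#5=e depends on [4:b]
#6=e depends on [5:e]
#7=d depends on [3:d]
#8=b depends on [6:e]
sources: [0:b, 3:d]
N(rest) = Σ N(rest − s) over sources s of rest; N(one piece) = 1:
  size 1 → [7]=1  [8]=1
  size 2 → [3,7]=1  [6,8]=1  [7,8]=2
  size 3 → [3,7,8]=3  [5,6,8]=1  [6,7,8]=3
  size 4 → [3,6,7,8]=6  [4,5,6,8]=1  [5,6,7,8]=4
  size 5 → [2,4,5,6,8]=1  [3,5,6,7,8]=10  [4,5,6,7,8]=5
  size 6 → [1,2,4,5,6,8]=1  [2,4,5,6,7,8]=6  [3,4,5,6,7,8]=15
  size 7 → [0,1,2,4,5,6,8]=1  [1,2,4,5,6,7,8]=7  [2,3,4,5,6,7,8]=21
  first=0(b) contributes 28
  first=3(d) contributes 8
|[w]| = 36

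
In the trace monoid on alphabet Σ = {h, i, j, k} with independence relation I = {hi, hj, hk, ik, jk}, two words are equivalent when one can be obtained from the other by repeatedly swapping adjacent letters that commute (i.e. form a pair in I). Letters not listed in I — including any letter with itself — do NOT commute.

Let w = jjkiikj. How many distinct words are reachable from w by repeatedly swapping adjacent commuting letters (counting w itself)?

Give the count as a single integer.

drop 0:j onto floor
drop 1:j onto {0:j}
drop 2:k onto floor
drop 3:i onto {1:j}
drop 4:i onto {3:i}
drop 5:k onto {2:k}
drop 6:j onto {4:i}
ground layer = {0:j, 2:k}
drop-orders for the pieces not yet dropped (sum over which currently-grounded one goes next):
  1 to go: {5} 1  {6} 1
  2 to go: {2,5} 1  {4,6} 1  {5,6} 2
  3 to go: {2,5,6} 3  {3,4,6} 1  {4,5,6} 3
  4 to go: {1,3,4,6} 1  {2,4,5,6} 6  {3,4,5,6} 4
  5 to go: {0,1,3,4,6} 1  {1,3,4,5,6} 5  {2,3,4,5,6} 10
  if 0:j drops first: 15 orders
  if 2:k drops first: 6 orders
heap linearizations: 21

21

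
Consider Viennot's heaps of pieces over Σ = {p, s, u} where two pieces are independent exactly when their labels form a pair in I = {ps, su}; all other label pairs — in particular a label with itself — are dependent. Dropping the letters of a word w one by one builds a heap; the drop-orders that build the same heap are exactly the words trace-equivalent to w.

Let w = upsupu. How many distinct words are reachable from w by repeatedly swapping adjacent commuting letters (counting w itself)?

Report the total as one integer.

0(u) covers ∅
1(p) covers 0:u
2(s) covers ∅
3(u) covers 1:p
4(p) covers 3:u
5(u) covers 4:p
floor of heap: 0:u, 2:s
completions by unplaced set U, small U first (add the entries for U minus each lowest piece of U):
  |U|=1: {2}:1  {5}:1
  |U|=2: {2,5}:2  {4,5}:1
  |U|=3: {2,4,5}:3  {3,4,5}:1
  |U|=4: {1,3,4,5}:1  {2,3,4,5}:4
  start at 0(u): 5
  start at 2(s): 1
sum over floor = 6

6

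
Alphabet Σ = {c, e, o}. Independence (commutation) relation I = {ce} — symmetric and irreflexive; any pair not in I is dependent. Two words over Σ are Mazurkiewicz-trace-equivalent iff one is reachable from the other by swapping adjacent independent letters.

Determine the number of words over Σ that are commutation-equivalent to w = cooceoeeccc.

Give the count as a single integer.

20

piece 0:c — minimal
piece 1:o rests on {0:c}
piece 2:o rests on {1:o}
piece 3:c rests on {2:o}
piece 4:e rests on {2:o}
piece 5:o rests on {3:c, 4:e}
piece 6:e rests on {5:o}
piece 7:e rests on {6:e}
piece 8:c rests on {5:o}
piece 9:c rests on {8:c}
piece 10:c rests on {9:c}
minimal pieces: {0:c}
ways to finish when only these pieces remain (= sum over removing one remaining piece with nothing left below it):
  1 left: {7}→1  {10}→1
  2 left: {6,7}→1  {7,10}→2  {9,10}→1
  3 left: {6,7,10}→3  {7,9,10}→3  {8,9,10}→1
  4 left: {6,7,9,10}→6  {7,8,9,10}→4
  5 left: {6,7,8,9,10}→10
  6 left: {5,6,7,8,9,10}→10
  7 left: {3,5,6,7,8,9,10}→10  {4,5,6,7,8,9,10}→10
  8 left: {3,4,5,6,7,8,9,10}→20
  9 left: {2,3,4,5,6,7,8,9,10}→20
  placing 0:c first → 20 extensions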